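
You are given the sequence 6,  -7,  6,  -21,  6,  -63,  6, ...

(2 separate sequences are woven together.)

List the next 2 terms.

The terms cycle through 2 interleaved subsequences.
Stream A: 6, 6, 6, 6. The constant sequence 6.
Stream B: -7, -21, -63. A geometric progression (common ratio 3).
The 8th slot belongs to stream B; its 4th term is -189.
Position 9 → stream A, term 5 = 6.

-189, 6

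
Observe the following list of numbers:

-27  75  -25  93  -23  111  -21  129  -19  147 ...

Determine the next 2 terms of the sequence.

-17, 165

Positions 1, 3, 5, … form one subsequence and positions 2, 4, 6, … form another.
Stream A: -27, -25, -23, -21, -19 — linear: a_n = -29 + 2·n.
Stream B: 75, 93, 111, 129, 147 — arithmetic, step +18.
Position 11 → stream A, term 6 = -17.
The 12th slot belongs to stream B; its 6th term is 165.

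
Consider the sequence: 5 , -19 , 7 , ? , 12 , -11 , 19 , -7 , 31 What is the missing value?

-15

Taking every 2nd term gives 2 separate tracks.
Track A: 5, 7, 12, 19, 31. Fibonacci-style (each term is the sum of the two before it).
Track B: -19, ?, -11, -7. Arithmetic with common difference +4.
So the missing entry in track B is -15.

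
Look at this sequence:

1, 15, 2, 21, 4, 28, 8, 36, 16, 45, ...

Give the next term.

Split by position mod 2 into 2 tracks.
Track A: 1, 2, 4, 8, 16 (powers of 2).
Track B: 15, 21, 28, 36, 45 (the triangular numbers T_5, T_6, …).
Position 11 → track A, term 6 = 32.

32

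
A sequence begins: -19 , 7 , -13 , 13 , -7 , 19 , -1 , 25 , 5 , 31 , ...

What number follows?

Positions 1, 3, 5, … form one subsequence and positions 2, 4, 6, … form another.
Stream A = -19, -13, -7, -1, 5: arithmetic with common difference +6.
Stream B = 7, 13, 19, 25, 31: arithmetic with common difference +6.
Term 11 comes from stream A (its 6th entry): 11.

11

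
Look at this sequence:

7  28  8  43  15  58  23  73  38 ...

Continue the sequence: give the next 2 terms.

88, 61

Odd-indexed and even-indexed terms follow separate rules.
Track A: 7, 8, 15, 23, 38. Each term equals the sum of the previous two.
Track B: 28, 43, 58, 73. Arithmetic, step +15.
The 10th slot belongs to track B; its 5th term is 88.
Term 11 comes from track A (its 6th entry): 61.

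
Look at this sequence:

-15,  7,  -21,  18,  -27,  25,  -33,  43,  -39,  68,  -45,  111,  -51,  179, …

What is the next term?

Taking every 2nd term gives 2 separate tracks.
Track A: -15, -21, -27, -33, -39, -45, -51 — subtracting 6 each time.
Track B: 7, 18, 25, 43, 68, 111, 179 — a Fibonacci-like recurrence a_n = a_{n-1} + a_{n-2}.
Position 15 → track A, term 8 = -57.

-57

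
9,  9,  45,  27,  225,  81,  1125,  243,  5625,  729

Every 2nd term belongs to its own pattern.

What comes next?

28125

Odd-indexed and even-indexed terms follow separate rules.
Stream A = 9, 45, 225, 1125, 5625: a geometric progression (common ratio 5).
Stream B = 9, 27, 81, 243, 729: powers of 3.
The 11th slot belongs to stream A; its 6th term is 28125.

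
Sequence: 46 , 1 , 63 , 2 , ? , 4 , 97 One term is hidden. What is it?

Split by position mod 2 into 2 tracks.
Track A: 46, 63, ?, 97 (linear: a_n = 29 + 17·n).
Track B: 1, 2, 4 (successive powers of 2).
Track A's pattern makes the blank 80.

80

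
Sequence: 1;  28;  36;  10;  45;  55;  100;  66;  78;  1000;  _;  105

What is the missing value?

The slot pattern repeats as ABB (period 3), so there are 2 interleaved tracks.
Subsequence A = 1, 10, 100, 1000: powers of 10.
Subsequence B = 28, 36, 45, 55, 66, 78, ?, 105: the triangular numbers T_7, T_8, ….
So the missing entry in subsequence B is 91.

91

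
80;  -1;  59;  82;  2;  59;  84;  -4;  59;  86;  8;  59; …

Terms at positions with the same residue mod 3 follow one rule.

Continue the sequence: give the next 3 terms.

Read the sequence 3 terms at a time; column i is its own pattern.
Track A: 80, 82, 84, 86 — arithmetic, step +2.
Track B: -1, 2, -4, 8 — geometric with ratio -2.
Track C: 59, 59, 59, 59 — constant 59.
Position 13 falls in track A as its term 5, giving 88.
Term 14 comes from track B (its 5th entry): -16.
Term 15 comes from track C (its 5th entry): 59.

88, -16, 59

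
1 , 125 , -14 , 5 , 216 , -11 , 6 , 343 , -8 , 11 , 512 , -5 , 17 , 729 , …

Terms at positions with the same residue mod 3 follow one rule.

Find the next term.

-2

The terms cycle through 3 interleaved subsequences.
Stream A: 1, 5, 6, 11, 17. A Fibonacci-like recurrence a_n = a_{n-1} + a_{n-2}.
Stream B: 125, 216, 343, 512, 729. Perfect cubes starting at 5³.
Stream C: -14, -11, -8, -5. Linear: a_n = -17 + 3·n.
The 15th slot belongs to stream C; its 5th term is -2.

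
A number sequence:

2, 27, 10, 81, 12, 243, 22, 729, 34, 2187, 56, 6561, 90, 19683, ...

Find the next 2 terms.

146, 59049

Odd-indexed and even-indexed terms follow separate rules.
Track A: 2, 10, 12, 22, 34, 56, 90 — each term equals the sum of the previous two.
Track B: 27, 81, 243, 729, 2187, 6561, 19683 — powers 3^3, 3^4, 3^5, ….
Position 15 falls in track A as its term 8, giving 146.
The 16th slot belongs to track B; its 8th term is 59049.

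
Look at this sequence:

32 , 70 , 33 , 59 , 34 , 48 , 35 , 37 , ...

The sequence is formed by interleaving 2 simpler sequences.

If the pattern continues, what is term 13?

38

Positions 1, 3, 5, … form one subsequence and positions 2, 4, 6, … form another.
Track A: 32, 33, 34, 35. Linear: a_n = 31 + n.
Track B: 70, 59, 48, 37. Arithmetic with common difference −11.
Position 13 falls in track A as its term 7, giving 38.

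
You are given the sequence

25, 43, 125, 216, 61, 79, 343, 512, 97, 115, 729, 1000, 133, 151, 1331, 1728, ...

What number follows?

169

The slot pattern repeats as AABB (period 4), so there are 2 interleaved tracks.
Track A: 25, 43, 61, 79, 97, 115, 133, 151. Adding 18 each time.
Track B: 125, 216, 343, 512, 729, 1000, 1331, 1728. Consecutive cubes n³ from n = 5.
Term 17 comes from track A (its 9th entry): 169.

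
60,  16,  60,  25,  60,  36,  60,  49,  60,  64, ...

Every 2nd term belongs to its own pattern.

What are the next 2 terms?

The terms cycle through 2 interleaved subsequences.
Track A = 60, 60, 60, 60, 60: the constant sequence 60.
Track B = 16, 25, 36, 49, 64: the squares 4², 5², 6², ….
The 11th slot belongs to track A; its 6th term is 60.
Position 12 → track B, term 6 = 81.

60, 81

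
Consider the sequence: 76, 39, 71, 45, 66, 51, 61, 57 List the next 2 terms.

Positions 1, 3, 5, … form one subsequence and positions 2, 4, 6, … form another.
Subsequence A is 76, 71, 66, 61, which is arithmetic with common difference −5.
Subsequence B is 39, 45, 51, 57, which is arithmetic with common difference +6.
The 9th slot belongs to subsequence A; its 5th term is 56.
Position 10 → subsequence B, term 5 = 63.

56, 63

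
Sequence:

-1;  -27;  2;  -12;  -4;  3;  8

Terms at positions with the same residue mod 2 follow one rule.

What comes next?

18

The terms cycle through 2 interleaved subsequences.
Track A: -1, 2, -4, 8. Geometric with ratio -2.
Track B: -27, -12, 3. Arithmetic, step +15.
Position 8 falls in track B as its term 4, giving 18.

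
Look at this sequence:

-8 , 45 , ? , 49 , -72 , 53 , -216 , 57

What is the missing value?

Odd-indexed and even-indexed terms follow separate rules.
Track A: -8, ?, -72, -216 (geometric, ×3 each step).
Track B: 45, 49, 53, 57 (adding 4 each time).
The gap is track A's term 2; the rule gives -24.

-24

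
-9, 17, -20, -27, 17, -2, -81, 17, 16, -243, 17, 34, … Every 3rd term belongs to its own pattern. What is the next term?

Split by position mod 3: positions 1, 4, 7, … form one track, and each other residue class forms its own.
Track A = -9, -27, -81, -243: geometric with ratio 3.
Track B = 17, 17, 17, 17: the constant sequence 17.
Track C = -20, -2, 16, 34: arithmetic, step +18.
Position 13 falls in track A as its term 5, giving -729.

-729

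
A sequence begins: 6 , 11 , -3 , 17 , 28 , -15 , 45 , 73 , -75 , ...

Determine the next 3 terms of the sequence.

118, 191, -375

Reading positions in blocks of 3 reveals the pattern AAB — 2 tracks woven together.
Track A = 6, 11, 17, 28, 45, 73: a Fibonacci-like recurrence a_n = a_{n-1} + a_{n-2}.
Track B = -3, -15, -75: a geometric progression (common ratio 5).
Position 10 falls in track A as its term 7, giving 118.
Position 11 falls in track A as its term 8, giving 191.
Position 12 falls in track B as its term 4, giving -375.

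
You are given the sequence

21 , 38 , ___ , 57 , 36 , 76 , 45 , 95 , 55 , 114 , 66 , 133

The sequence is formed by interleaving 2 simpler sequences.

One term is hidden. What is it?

28

The terms cycle through 2 interleaved subsequences.
Track A = 21, ?, 36, 45, 55, 66: triangular numbers starting at T_6.
Track B = 38, 57, 76, 95, 114, 133: arithmetic, step +19.
So the missing entry in track A is 28.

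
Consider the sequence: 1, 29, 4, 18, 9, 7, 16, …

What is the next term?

-4

Split by position mod 2 into 2 tracks.
Stream A is 1, 4, 9, 16, which is perfect squares starting at 1².
Stream B is 29, 18, 7, which is linear: a_n = 40 − 11·n.
Term 8 comes from stream B (its 4th entry): -4.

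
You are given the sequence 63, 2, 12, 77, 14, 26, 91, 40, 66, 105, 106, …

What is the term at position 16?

133

The slot pattern repeats as ABB (period 3), so there are 2 interleaved tracks.
Track A is 63, 77, 91, 105, which is arithmetic with common difference +14.
Track B is 2, 12, 14, 26, 40, 66, 106, which is each term equals the sum of the previous two.
Position 16 falls in track A as its term 6, giving 133.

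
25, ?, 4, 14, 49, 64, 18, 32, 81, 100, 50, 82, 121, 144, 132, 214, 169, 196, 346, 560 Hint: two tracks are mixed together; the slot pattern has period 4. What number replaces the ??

Positions follow the repeating pattern AABB; grouping by letter gives 2 tracks.
Stream A = 25, ?, 49, 64, 81, 100, 121, 144, 169, 196: the squares 5², 6², 7², ….
Stream B = 4, 14, 18, 32, 50, 82, 132, 214, 346, 560: each term equals the sum of the previous two.
Stream A's pattern makes the blank 36.

36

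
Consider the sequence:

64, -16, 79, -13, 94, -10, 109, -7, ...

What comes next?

Odd-indexed and even-indexed terms follow separate rules.
Track A: 64, 79, 94, 109 (arithmetic, step +15).
Track B: -16, -13, -10, -7 (adding 3 each time).
The 9th slot belongs to track A; its 5th term is 124.

124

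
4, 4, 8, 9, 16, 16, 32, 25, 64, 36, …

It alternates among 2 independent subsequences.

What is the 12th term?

Split by position mod 2 into 2 tracks.
Track A is 4, 8, 16, 32, 64, which is powers of 2.
Track B is 4, 9, 16, 25, 36, which is perfect squares starting at 2².
Position 12 → track B, term 6 = 49.

49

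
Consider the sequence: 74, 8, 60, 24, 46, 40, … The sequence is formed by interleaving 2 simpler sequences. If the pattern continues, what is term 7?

Odd-indexed and even-indexed terms follow separate rules.
Stream A: 74, 60, 46. Linear: a_n = 88 − 14·n.
Stream B: 8, 24, 40. Linear: a_n = -8 + 16·n.
Term 7 comes from stream A (its 4th entry): 32.

32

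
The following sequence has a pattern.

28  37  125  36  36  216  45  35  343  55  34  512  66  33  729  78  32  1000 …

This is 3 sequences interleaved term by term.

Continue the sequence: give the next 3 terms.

91, 31, 1331

Taking every 3rd term gives 3 separate tracks.
Track A: 28, 36, 45, 55, 66, 78 (triangular numbers starting at T_7).
Track B: 37, 36, 35, 34, 33, 32 (subtracting 1 each time).
Track C: 125, 216, 343, 512, 729, 1000 (the cubes 5³, 6³, 7³, …).
The 19th slot belongs to track A; its 7th term is 91.
Position 20 → track B, term 7 = 31.
Term 21 comes from track C (its 7th entry): 1331.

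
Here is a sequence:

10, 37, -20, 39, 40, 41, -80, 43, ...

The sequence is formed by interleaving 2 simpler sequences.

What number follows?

Taking every 2nd term gives 2 separate tracks.
Stream A: 10, -20, 40, -80 (multiplying by -2 each time).
Stream B: 37, 39, 41, 43 (arithmetic with common difference +2).
Term 9 comes from stream A (its 5th entry): 160.

160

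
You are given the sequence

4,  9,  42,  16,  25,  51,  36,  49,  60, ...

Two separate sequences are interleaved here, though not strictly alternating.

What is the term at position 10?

64

The slot pattern repeats as AAB (period 3), so there are 2 interleaved tracks.
Track A: 4, 9, 16, 25, 36, 49 (consecutive squares n² from n = 2).
Track B: 42, 51, 60 (linear: a_n = 33 + 9·n).
The 10th slot belongs to track A; its 7th term is 64.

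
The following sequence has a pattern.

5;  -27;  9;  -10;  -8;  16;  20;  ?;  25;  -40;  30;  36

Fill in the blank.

11

Read the sequence 3 terms at a time; column i is its own pattern.
Stream A: 5, -10, 20, -40. A geometric progression (common ratio -2).
Stream B: -27, -8, ?, 30. Arithmetic with common difference +19.
Stream C: 9, 16, 25, 36. Perfect squares starting at 3².
Stream B's pattern makes the blank 11.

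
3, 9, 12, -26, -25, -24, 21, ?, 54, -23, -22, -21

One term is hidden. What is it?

33

Reading positions in blocks of 6 reveals the pattern AAABBB — 2 tracks woven together.
Subsequence A: 3, 9, 12, 21, ?, 54 (each term equals the sum of the previous two).
Subsequence B: -26, -25, -24, -23, -22, -21 (arithmetic, step +1).
Subsequence A's pattern makes the blank 33.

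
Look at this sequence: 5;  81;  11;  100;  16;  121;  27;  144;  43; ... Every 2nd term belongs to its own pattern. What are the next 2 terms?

169, 70

Split by position mod 2 into 2 tracks.
Subsequence A: 5, 11, 16, 27, 43 (a Fibonacci-like recurrence a_n = a_{n-1} + a_{n-2}).
Subsequence B: 81, 100, 121, 144 (consecutive squares n² from n = 9).
Position 10 falls in subsequence B as its term 5, giving 169.
The 11th slot belongs to subsequence A; its 6th term is 70.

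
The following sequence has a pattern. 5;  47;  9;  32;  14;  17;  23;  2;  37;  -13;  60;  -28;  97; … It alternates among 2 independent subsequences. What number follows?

Positions 1, 3, 5, … form one subsequence and positions 2, 4, 6, … form another.
Track A: 5, 9, 14, 23, 37, 60, 97 (Fibonacci-style (each term is the sum of the two before it)).
Track B: 47, 32, 17, 2, -13, -28 (arithmetic, step −15).
Position 14 → track B, term 7 = -43.

-43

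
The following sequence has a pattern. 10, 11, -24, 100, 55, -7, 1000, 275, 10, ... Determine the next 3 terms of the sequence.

The terms cycle through 3 interleaved subsequences.
Track A: 10, 100, 1000 — powers 10^1, 10^2, 10^3, ….
Track B: 11, 55, 275 — multiplying by 5 each time.
Track C: -24, -7, 10 — adding 17 each time.
Position 10 falls in track A as its term 4, giving 10000.
The 11th slot belongs to track B; its 4th term is 1375.
Term 12 comes from track C (its 4th entry): 27.

10000, 1375, 27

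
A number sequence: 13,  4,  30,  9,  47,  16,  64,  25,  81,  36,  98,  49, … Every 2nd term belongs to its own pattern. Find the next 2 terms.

Positions 1, 3, 5, … form one subsequence and positions 2, 4, 6, … form another.
Subsequence A: 13, 30, 47, 64, 81, 98 — arithmetic with common difference +17.
Subsequence B: 4, 9, 16, 25, 36, 49 — consecutive squares n² from n = 2.
Position 13 falls in subsequence A as its term 7, giving 115.
The 14th slot belongs to subsequence B; its 7th term is 64.

115, 64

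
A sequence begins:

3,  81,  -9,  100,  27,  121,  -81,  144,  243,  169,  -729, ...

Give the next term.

196

Odd-indexed and even-indexed terms follow separate rules.
Stream A: 3, -9, 27, -81, 243, -729 — geometric with ratio -3.
Stream B: 81, 100, 121, 144, 169 — the squares 9², 10², 11², ….
The 12th slot belongs to stream B; its 6th term is 196.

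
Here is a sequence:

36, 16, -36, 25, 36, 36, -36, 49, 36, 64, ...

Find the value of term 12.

Odd-indexed and even-indexed terms follow separate rules.
Subsequence A: 36, -36, 36, -36, 36 (the oscillation 36·(−1)^(n+1)).
Subsequence B: 16, 25, 36, 49, 64 (the squares 4², 5², 6², …).
Term 12 comes from subsequence B (its 6th entry): 81.

81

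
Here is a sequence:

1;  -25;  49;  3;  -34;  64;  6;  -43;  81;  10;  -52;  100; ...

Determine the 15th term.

121

Split by position mod 3: positions 1, 4, 7, … form one track, and each other residue class forms its own.
Subsequence A: 1, 3, 6, 10 (the triangular numbers T_1, T_2, …).
Subsequence B: -25, -34, -43, -52 (subtracting 9 each time).
Subsequence C: 49, 64, 81, 100 (consecutive squares n² from n = 7).
The 15th slot belongs to subsequence C; its 5th term is 121.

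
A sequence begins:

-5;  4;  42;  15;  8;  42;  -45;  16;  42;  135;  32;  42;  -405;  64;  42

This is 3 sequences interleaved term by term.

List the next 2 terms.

1215, 128

The terms cycle through 3 interleaved subsequences.
Stream A: -5, 15, -45, 135, -405 (multiplying by -3 each time).
Stream B: 4, 8, 16, 32, 64 (powers of 2).
Stream C: 42, 42, 42, 42, 42 (constant 42).
Position 16 falls in stream A as its term 6, giving 1215.
Position 17 → stream B, term 6 = 128.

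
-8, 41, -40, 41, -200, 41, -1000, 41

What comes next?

Split by position mod 2 into 2 tracks.
Subsequence A: -8, -40, -200, -1000. A geometric progression (common ratio 5).
Subsequence B: 41, 41, 41, 41. Always 41.
The 9th slot belongs to subsequence A; its 5th term is -5000.

-5000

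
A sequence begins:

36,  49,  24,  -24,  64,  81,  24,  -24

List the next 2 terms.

100, 121

Positions follow the repeating pattern AABB; grouping by letter gives 2 tracks.
Subsequence A: 36, 49, 64, 81 (perfect squares starting at 6²).
Subsequence B: 24, -24, 24, -24 (oscillating between 24 and -24).
Position 9 → subsequence A, term 5 = 100.
Position 10 falls in subsequence A as its term 6, giving 121.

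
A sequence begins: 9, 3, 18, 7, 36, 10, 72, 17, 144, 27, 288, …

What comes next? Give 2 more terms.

44, 576

Split by position mod 2 into 2 tracks.
Subsequence A is 9, 18, 36, 72, 144, 288, which is multiplying by 2 each time.
Subsequence B is 3, 7, 10, 17, 27, which is a Fibonacci-like recurrence a_n = a_{n-1} + a_{n-2}.
Position 12 falls in subsequence B as its term 6, giving 44.
Term 13 comes from subsequence A (its 7th entry): 576.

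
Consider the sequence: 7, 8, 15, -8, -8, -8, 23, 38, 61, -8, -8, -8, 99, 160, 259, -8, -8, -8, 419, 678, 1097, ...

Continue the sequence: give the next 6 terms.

-8, -8, -8, 1775, 2872, 4647

Reading positions in blocks of 6 reveals the pattern AAABBB — 2 tracks woven together.
Track A = 7, 8, 15, 23, 38, 61, 99, 160, 259, 419, 678, 1097: each term equals the sum of the previous two.
Track B = -8, -8, -8, -8, -8, -8, -8, -8, -8: always -8.
The 22nd slot belongs to track B; its 10th term is -8.
Position 23 → track B, term 11 = -8.
The 24th slot belongs to track B; its 12th term is -8.
Position 25 → track A, term 13 = 1775.
Position 26 falls in track A as its term 14, giving 2872.
Position 27 falls in track A as its term 15, giving 4647.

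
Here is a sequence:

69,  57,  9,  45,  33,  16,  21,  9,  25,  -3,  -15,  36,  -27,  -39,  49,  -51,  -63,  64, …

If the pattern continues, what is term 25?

Positions follow the repeating pattern AAB; grouping by letter gives 2 tracks.
Subsequence A = 69, 57, 45, 33, 21, 9, -3, -15, -27, -39, -51, -63: subtracting 12 each time.
Subsequence B = 9, 16, 25, 36, 49, 64: consecutive squares n² from n = 3.
The 25th slot belongs to subsequence A; its 17th term is -123.

-123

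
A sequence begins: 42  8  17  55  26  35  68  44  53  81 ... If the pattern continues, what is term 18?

107

Positions follow the repeating pattern ABB; grouping by letter gives 2 tracks.
Track A = 42, 55, 68, 81: adding 13 each time.
Track B = 8, 17, 26, 35, 44, 53: arithmetic, step +9.
Position 18 → track B, term 12 = 107.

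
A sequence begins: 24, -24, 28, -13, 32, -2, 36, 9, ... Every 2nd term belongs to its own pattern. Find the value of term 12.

31

Taking every 2nd term gives 2 separate tracks.
Track A is 24, 28, 32, 36, which is linear: a_n = 20 + 4·n.
Track B is -24, -13, -2, 9, which is adding 11 each time.
Position 12 falls in track B as its term 6, giving 31.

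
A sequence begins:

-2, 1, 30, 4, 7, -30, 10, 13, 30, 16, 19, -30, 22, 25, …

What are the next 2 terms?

The slot pattern repeats as AAB (period 3), so there are 2 interleaved tracks.
Stream A: -2, 1, 4, 7, 10, 13, 16, 19, 22, 25 — arithmetic, step +3.
Stream B: 30, -30, 30, -30 — alternating ±30.
Term 15 comes from stream B (its 5th entry): 30.
Term 16 comes from stream A (its 11th entry): 28.

30, 28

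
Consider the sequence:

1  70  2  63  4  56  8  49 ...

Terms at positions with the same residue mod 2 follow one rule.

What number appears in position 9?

16

The terms cycle through 2 interleaved subsequences.
Track A: 1, 2, 4, 8 — powers 2^0, 2^1, 2^2, ….
Track B: 70, 63, 56, 49 — arithmetic with common difference −7.
Term 9 comes from track A (its 5th entry): 16.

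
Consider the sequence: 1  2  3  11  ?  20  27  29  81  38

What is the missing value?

9

Positions 1, 3, 5, … form one subsequence and positions 2, 4, 6, … form another.
Track A: 1, 3, ?, 27, 81. Powers 3^0, 3^1, 3^2, ….
Track B: 2, 11, 20, 29, 38. Adding 9 each time.
So the missing entry in track A is 9.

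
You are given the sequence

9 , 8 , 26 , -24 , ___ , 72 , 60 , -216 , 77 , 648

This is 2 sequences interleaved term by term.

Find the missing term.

Split by position mod 2 into 2 tracks.
Track A: 9, 26, ?, 60, 77 (linear: a_n = -8 + 17·n).
Track B: 8, -24, 72, -216, 648 (geometric with ratio -3).
So the missing entry in track A is 43.

43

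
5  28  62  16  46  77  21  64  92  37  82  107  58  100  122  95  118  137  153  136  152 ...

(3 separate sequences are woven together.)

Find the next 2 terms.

248, 154

Split by position mod 3: positions 1, 4, 7, … form one track, and each other residue class forms its own.
Subsequence A: 5, 16, 21, 37, 58, 95, 153. A Fibonacci-like recurrence a_n = a_{n-1} + a_{n-2}.
Subsequence B: 28, 46, 64, 82, 100, 118, 136. Arithmetic with common difference +18.
Subsequence C: 62, 77, 92, 107, 122, 137, 152. Arithmetic, step +15.
Position 22 → subsequence A, term 8 = 248.
Position 23 falls in subsequence B as its term 8, giving 154.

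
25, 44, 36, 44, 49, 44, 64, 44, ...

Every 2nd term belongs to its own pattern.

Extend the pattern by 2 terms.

81, 44

Taking every 2nd term gives 2 separate tracks.
Track A = 25, 36, 49, 64: perfect squares starting at 5².
Track B = 44, 44, 44, 44: the constant sequence 44.
Position 9 falls in track A as its term 5, giving 81.
The 10th slot belongs to track B; its 5th term is 44.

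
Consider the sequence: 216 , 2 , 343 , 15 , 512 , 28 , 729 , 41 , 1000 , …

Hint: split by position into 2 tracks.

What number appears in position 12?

67

Odd-indexed and even-indexed terms follow separate rules.
Track A = 216, 343, 512, 729, 1000: the cubes 6³, 7³, 8³, ….
Track B = 2, 15, 28, 41: adding 13 each time.
Position 12 → track B, term 6 = 67.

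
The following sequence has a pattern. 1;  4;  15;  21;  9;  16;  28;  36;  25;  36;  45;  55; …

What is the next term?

Positions follow the repeating pattern AABB; grouping by letter gives 2 tracks.
Track A is 1, 4, 9, 16, 25, 36, which is perfect squares starting at 1².
Track B is 15, 21, 28, 36, 45, 55, which is triangular numbers starting at T_5.
Position 13 falls in track A as its term 7, giving 49.

49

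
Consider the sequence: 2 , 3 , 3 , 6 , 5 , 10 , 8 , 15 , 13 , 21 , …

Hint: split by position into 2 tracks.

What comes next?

The terms cycle through 2 interleaved subsequences.
Subsequence A: 2, 3, 5, 8, 13 (Fibonacci-style (each term is the sum of the two before it)).
Subsequence B: 3, 6, 10, 15, 21 (triangular numbers n(n+1)/2 for n = 2, 3, …).
The 11th slot belongs to subsequence A; its 6th term is 21.

21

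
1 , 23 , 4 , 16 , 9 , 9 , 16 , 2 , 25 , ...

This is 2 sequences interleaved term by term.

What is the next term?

Odd-indexed and even-indexed terms follow separate rules.
Track A is 1, 4, 9, 16, 25, which is perfect squares starting at 1².
Track B is 23, 16, 9, 2, which is arithmetic with common difference −7.
The 10th slot belongs to track B; its 5th term is -5.

-5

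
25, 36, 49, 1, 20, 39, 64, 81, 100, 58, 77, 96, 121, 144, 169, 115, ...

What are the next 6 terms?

134, 153, 196, 225, 256, 172

The slot pattern repeats as AAABBB (period 6), so there are 2 interleaved tracks.
Subsequence A is 25, 36, 49, 64, 81, 100, 121, 144, 169, which is the squares 5², 6², 7², ….
Subsequence B is 1, 20, 39, 58, 77, 96, 115, which is adding 19 each time.
Position 17 → subsequence B, term 8 = 134.
The 18th slot belongs to subsequence B; its 9th term is 153.
Position 19 → subsequence A, term 10 = 196.
Position 20 → subsequence A, term 11 = 225.
Term 21 comes from subsequence A (its 12th entry): 256.
Position 22 falls in subsequence B as its term 10, giving 172.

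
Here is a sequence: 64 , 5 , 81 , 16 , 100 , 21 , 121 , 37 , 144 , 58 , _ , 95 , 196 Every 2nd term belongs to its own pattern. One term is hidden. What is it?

Split by position mod 2 into 2 tracks.
Subsequence A: 64, 81, 100, 121, 144, ?, 196 — the squares 8², 9², 10², ….
Subsequence B: 5, 16, 21, 37, 58, 95 — each term equals the sum of the previous two.
Filling subsequence A at index 6 by its rule yields 169.

169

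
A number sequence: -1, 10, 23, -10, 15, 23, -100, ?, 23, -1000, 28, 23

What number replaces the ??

The terms cycle through 3 interleaved subsequences.
Track A: -1, -10, -100, -1000 — geometric, ×10 each step.
Track B: 10, 15, ?, 28 — the triangular numbers T_4, T_5, ….
Track C: 23, 23, 23, 23 — always 23.
Filling track B at index 3 by its rule yields 21.

21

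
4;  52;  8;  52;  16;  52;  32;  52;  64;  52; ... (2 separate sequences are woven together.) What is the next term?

128

The terms cycle through 2 interleaved subsequences.
Subsequence A is 4, 8, 16, 32, 64, which is powers of 2.
Subsequence B is 52, 52, 52, 52, 52, which is always 52.
The 11th slot belongs to subsequence A; its 6th term is 128.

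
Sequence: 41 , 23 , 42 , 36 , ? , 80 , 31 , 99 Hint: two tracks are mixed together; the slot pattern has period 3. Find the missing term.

61

Reading positions in blocks of 3 reveals the pattern ABB — 2 tracks woven together.
Track A: 41, 36, 31 — arithmetic with common difference −5.
Track B: 23, 42, ?, 80, 99 — arithmetic, step +19.
The gap is track B's term 3; the rule gives 61.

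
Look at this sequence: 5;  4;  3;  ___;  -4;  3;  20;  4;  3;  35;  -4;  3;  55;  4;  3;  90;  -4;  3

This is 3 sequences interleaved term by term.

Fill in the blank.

Split by position mod 3 into 3 tracks.
Track A: 5, ?, 20, 35, 55, 90 (Fibonacci-style (each term is the sum of the two before it)).
Track B: 4, -4, 4, -4, 4, -4 (oscillating between 4 and -4).
Track C: 3, 3, 3, 3, 3, 3 (always 3).
Filling track A at index 2 by its rule yields 15.

15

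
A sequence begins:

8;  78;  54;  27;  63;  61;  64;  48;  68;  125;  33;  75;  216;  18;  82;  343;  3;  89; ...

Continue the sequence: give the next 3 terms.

512, -12, 96

Split by position mod 3: positions 1, 4, 7, … form one track, and each other residue class forms its own.
Stream A: 8, 27, 64, 125, 216, 343 (consecutive cubes n³ from n = 2).
Stream B: 78, 63, 48, 33, 18, 3 (arithmetic with common difference −15).
Stream C: 54, 61, 68, 75, 82, 89 (linear: a_n = 47 + 7·n).
The 19th slot belongs to stream A; its 7th term is 512.
Position 20 → stream B, term 7 = -12.
Term 21 comes from stream C (its 7th entry): 96.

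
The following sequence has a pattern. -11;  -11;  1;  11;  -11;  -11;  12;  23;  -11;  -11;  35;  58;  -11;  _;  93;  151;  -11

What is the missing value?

The slot pattern repeats as AABB (period 4), so there are 2 interleaved tracks.
Subsequence A = -11, -11, -11, -11, -11, -11, -11, ?, -11: the constant sequence -11.
Subsequence B = 1, 11, 12, 23, 35, 58, 93, 151: Fibonacci-style (each term is the sum of the two before it).
So the missing entry in subsequence A is -11.

-11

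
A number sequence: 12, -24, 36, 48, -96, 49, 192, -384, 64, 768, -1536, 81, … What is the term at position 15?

100

Positions follow the repeating pattern AAB; grouping by letter gives 2 tracks.
Track A: 12, -24, 48, -96, 192, -384, 768, -1536. A geometric progression (common ratio -2).
Track B: 36, 49, 64, 81. Consecutive squares n² from n = 6.
Position 15 → track B, term 5 = 100.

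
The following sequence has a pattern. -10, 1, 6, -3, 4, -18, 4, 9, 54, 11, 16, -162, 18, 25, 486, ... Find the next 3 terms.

25, 36, -1458

Read the sequence 3 terms at a time; column i is its own pattern.
Track A = -10, -3, 4, 11, 18: arithmetic, step +7.
Track B = 1, 4, 9, 16, 25: the squares 1², 2², 3², ….
Track C = 6, -18, 54, -162, 486: geometric, ×-3 each step.
Term 16 comes from track A (its 6th entry): 25.
Position 17 falls in track B as its term 6, giving 36.
Position 18 falls in track C as its term 6, giving -1458.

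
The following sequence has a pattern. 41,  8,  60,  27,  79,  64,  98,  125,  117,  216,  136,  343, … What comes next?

Positions 1, 3, 5, … form one subsequence and positions 2, 4, 6, … form another.
Subsequence A: 41, 60, 79, 98, 117, 136 — linear: a_n = 22 + 19·n.
Subsequence B: 8, 27, 64, 125, 216, 343 — perfect cubes starting at 2³.
Position 13 → subsequence A, term 7 = 155.

155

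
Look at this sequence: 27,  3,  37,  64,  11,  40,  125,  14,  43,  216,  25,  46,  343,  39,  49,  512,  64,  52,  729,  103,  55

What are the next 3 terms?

1000, 167, 58

The terms cycle through 3 interleaved subsequences.
Track A: 27, 64, 125, 216, 343, 512, 729. Perfect cubes starting at 3³.
Track B: 3, 11, 14, 25, 39, 64, 103. A Fibonacci-like recurrence a_n = a_{n-1} + a_{n-2}.
Track C: 37, 40, 43, 46, 49, 52, 55. Linear: a_n = 34 + 3·n.
Position 22 falls in track A as its term 8, giving 1000.
The 23rd slot belongs to track B; its 8th term is 167.
Position 24 → track C, term 8 = 58.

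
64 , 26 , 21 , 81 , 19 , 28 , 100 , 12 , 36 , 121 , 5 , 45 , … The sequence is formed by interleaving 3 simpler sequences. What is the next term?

Split by position mod 3 into 3 tracks.
Subsequence A is 64, 81, 100, 121, which is the squares 8², 9², 10², ….
Subsequence B is 26, 19, 12, 5, which is arithmetic, step −7.
Subsequence C is 21, 28, 36, 45, which is triangular numbers starting at T_6.
Position 13 falls in subsequence A as its term 5, giving 144.

144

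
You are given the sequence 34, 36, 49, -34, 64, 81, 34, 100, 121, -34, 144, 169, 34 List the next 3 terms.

Reading positions in blocks of 3 reveals the pattern ABB — 2 tracks woven together.
Subsequence A: 34, -34, 34, -34, 34. The oscillation 34·(−1)^(n+1).
Subsequence B: 36, 49, 64, 81, 100, 121, 144, 169. Consecutive squares n² from n = 6.
Position 14 falls in subsequence B as its term 9, giving 196.
The 15th slot belongs to subsequence B; its 10th term is 225.
Position 16 falls in subsequence A as its term 6, giving -34.

196, 225, -34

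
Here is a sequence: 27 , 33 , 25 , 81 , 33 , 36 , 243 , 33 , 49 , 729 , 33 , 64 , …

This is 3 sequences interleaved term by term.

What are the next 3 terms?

The terms cycle through 3 interleaved subsequences.
Subsequence A: 27, 81, 243, 729. Successive powers of 3.
Subsequence B: 33, 33, 33, 33. Constant 33.
Subsequence C: 25, 36, 49, 64. The squares 5², 6², 7², ….
Position 13 falls in subsequence A as its term 5, giving 2187.
The 14th slot belongs to subsequence B; its 5th term is 33.
Position 15 falls in subsequence C as its term 5, giving 81.

2187, 33, 81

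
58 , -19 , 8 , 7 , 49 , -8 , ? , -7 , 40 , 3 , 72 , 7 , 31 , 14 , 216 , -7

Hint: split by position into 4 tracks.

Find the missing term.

Read the sequence 4 terms at a time; column i is its own pattern.
Subsequence A: 58, 49, 40, 31. Linear: a_n = 67 − 9·n.
Subsequence B: -19, -8, 3, 14. Arithmetic, step +11.
Subsequence C: 8, ?, 72, 216. Geometric, ×3 each step.
Subsequence D: 7, -7, 7, -7. The oscillation 7·(−1)^(n+1).
Subsequence C's pattern makes the blank 24.

24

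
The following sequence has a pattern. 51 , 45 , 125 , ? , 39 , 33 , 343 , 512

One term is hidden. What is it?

216

The slot pattern repeats as AABB (period 4), so there are 2 interleaved tracks.
Track A: 51, 45, 39, 33 (subtracting 6 each time).
Track B: 125, ?, 343, 512 (the cubes 5³, 6³, 7³, …).
Filling track B at index 2 by its rule yields 216.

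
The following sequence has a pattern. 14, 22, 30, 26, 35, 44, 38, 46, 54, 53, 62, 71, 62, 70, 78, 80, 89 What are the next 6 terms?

98, 86, 94, 102, 107, 116

The slot pattern repeats as AAABBB (period 6), so there are 2 interleaved tracks.
Track A: 14, 22, 30, 38, 46, 54, 62, 70, 78. Adding 8 each time.
Track B: 26, 35, 44, 53, 62, 71, 80, 89. Linear: a_n = 17 + 9·n.
Term 18 comes from track B (its 9th entry): 98.
Position 19 falls in track A as its term 10, giving 86.
Position 20 falls in track A as its term 11, giving 94.
Position 21 falls in track A as its term 12, giving 102.
The 22nd slot belongs to track B; its 10th term is 107.
Term 23 comes from track B (its 11th entry): 116.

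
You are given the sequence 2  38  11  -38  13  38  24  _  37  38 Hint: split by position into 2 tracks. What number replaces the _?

-38

Odd-indexed and even-indexed terms follow separate rules.
Track A = 2, 11, 13, 24, 37: each term equals the sum of the previous two.
Track B = 38, -38, 38, ?, 38: alternating ±38.
The gap is track B's term 4; the rule gives -38.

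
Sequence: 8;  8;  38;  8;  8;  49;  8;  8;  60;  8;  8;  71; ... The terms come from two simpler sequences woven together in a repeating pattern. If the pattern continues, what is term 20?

8

The slot pattern repeats as AAB (period 3), so there are 2 interleaved tracks.
Subsequence A: 8, 8, 8, 8, 8, 8, 8, 8 (constant 8).
Subsequence B: 38, 49, 60, 71 (arithmetic with common difference +11).
Position 20 → subsequence A, term 14 = 8.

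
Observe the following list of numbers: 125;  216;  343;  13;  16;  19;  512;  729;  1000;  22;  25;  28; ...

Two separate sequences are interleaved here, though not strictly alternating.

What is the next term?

1331

Reading positions in blocks of 6 reveals the pattern AAABBB — 2 tracks woven together.
Stream A: 125, 216, 343, 512, 729, 1000. Consecutive cubes n³ from n = 5.
Stream B: 13, 16, 19, 22, 25, 28. Adding 3 each time.
Position 13 → stream A, term 7 = 1331.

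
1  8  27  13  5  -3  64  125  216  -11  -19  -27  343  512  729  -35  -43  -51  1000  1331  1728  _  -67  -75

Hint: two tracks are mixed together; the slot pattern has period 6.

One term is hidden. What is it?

-59

The slot pattern repeats as AAABBB (period 6), so there are 2 interleaved tracks.
Track A: 1, 8, 27, 64, 125, 216, 343, 512, 729, 1000, 1331, 1728 — the cubes 1³, 2³, 3³, ….
Track B: 13, 5, -3, -11, -19, -27, -35, -43, -51, ?, -67, -75 — linear: a_n = 21 − 8·n.
Track B's pattern makes the blank -59.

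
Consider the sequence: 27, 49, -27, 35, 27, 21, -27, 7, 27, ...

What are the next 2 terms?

-7, -27

Split by position mod 2 into 2 tracks.
Stream A: 27, -27, 27, -27, 27 — the oscillation 27·(−1)^(n+1).
Stream B: 49, 35, 21, 7 — linear: a_n = 63 − 14·n.
The 10th slot belongs to stream B; its 5th term is -7.
Position 11 falls in stream A as its term 6, giving -27.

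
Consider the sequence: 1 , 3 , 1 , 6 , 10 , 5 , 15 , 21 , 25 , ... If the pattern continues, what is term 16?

Positions follow the repeating pattern AAB; grouping by letter gives 2 tracks.
Track A: 1, 3, 6, 10, 15, 21 (triangular numbers starting at T_1).
Track B: 1, 5, 25 (powers 5^0, 5^1, 5^2, …).
Term 16 comes from track A (its 11th entry): 66.

66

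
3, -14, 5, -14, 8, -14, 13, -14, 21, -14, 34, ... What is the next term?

-14

Odd-indexed and even-indexed terms follow separate rules.
Track A: 3, 5, 8, 13, 21, 34. Each term equals the sum of the previous two.
Track B: -14, -14, -14, -14, -14. Always -14.
Position 12 → track B, term 6 = -14.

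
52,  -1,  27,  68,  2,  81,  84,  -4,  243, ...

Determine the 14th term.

-16

Split by position mod 3 into 3 tracks.
Track A: 52, 68, 84 (arithmetic with common difference +16).
Track B: -1, 2, -4 (geometric, ×-2 each step).
Track C: 27, 81, 243 (successive powers of 3).
Position 14 falls in track B as its term 5, giving -16.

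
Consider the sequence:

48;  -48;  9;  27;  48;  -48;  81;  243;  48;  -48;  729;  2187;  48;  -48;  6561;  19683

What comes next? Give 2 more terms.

Positions follow the repeating pattern AABB; grouping by letter gives 2 tracks.
Track A: 48, -48, 48, -48, 48, -48, 48, -48 (the oscillation 48·(−1)^(n+1)).
Track B: 9, 27, 81, 243, 729, 2187, 6561, 19683 (successive powers of 3).
Term 17 comes from track A (its 9th entry): 48.
Position 18 → track A, term 10 = -48.

48, -48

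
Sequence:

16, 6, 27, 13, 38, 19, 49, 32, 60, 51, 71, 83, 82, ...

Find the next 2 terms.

Positions 1, 3, 5, … form one subsequence and positions 2, 4, 6, … form another.
Stream A is 16, 27, 38, 49, 60, 71, 82, which is arithmetic, step +11.
Stream B is 6, 13, 19, 32, 51, 83, which is Fibonacci-style (each term is the sum of the two before it).
Position 14 → stream B, term 7 = 134.
Term 15 comes from stream A (its 8th entry): 93.

134, 93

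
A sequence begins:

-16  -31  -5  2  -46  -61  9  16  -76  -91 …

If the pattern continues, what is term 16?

44

The slot pattern repeats as AABB (period 4), so there are 2 interleaved tracks.
Subsequence A = -16, -31, -46, -61, -76, -91: subtracting 15 each time.
Subsequence B = -5, 2, 9, 16: arithmetic with common difference +7.
Position 16 falls in subsequence B as its term 8, giving 44.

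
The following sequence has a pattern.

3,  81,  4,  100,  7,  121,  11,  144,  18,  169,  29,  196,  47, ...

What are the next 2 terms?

225, 76

Taking every 2nd term gives 2 separate tracks.
Track A: 3, 4, 7, 11, 18, 29, 47 — a Fibonacci-like recurrence a_n = a_{n-1} + a_{n-2}.
Track B: 81, 100, 121, 144, 169, 196 — consecutive squares n² from n = 9.
Term 14 comes from track B (its 7th entry): 225.
Position 15 → track A, term 8 = 76.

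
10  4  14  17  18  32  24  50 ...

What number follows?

Positions follow the repeating pattern ABB; grouping by letter gives 2 tracks.
Stream A: 10, 17, 24 — arithmetic with common difference +7.
Stream B: 4, 14, 18, 32, 50 — each term equals the sum of the previous two.
The 9th slot belongs to stream B; its 6th term is 82.

82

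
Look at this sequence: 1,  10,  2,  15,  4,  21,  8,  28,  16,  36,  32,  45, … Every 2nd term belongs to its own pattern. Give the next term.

64

Taking every 2nd term gives 2 separate tracks.
Stream A = 1, 2, 4, 8, 16, 32: powers of 2.
Stream B = 10, 15, 21, 28, 36, 45: the triangular numbers T_4, T_5, ….
The 13th slot belongs to stream A; its 7th term is 64.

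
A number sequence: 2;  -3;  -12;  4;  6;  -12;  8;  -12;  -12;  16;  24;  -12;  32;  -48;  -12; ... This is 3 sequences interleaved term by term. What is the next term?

Split by position mod 3: positions 1, 4, 7, … form one track, and each other residue class forms its own.
Stream A: 2, 4, 8, 16, 32 (powers 2^1, 2^2, 2^3, …).
Stream B: -3, 6, -12, 24, -48 (geometric with ratio -2).
Stream C: -12, -12, -12, -12, -12 (always -12).
Position 16 → stream A, term 6 = 64.

64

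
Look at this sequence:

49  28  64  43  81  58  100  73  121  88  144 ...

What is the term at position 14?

118

Taking every 2nd term gives 2 separate tracks.
Track A: 49, 64, 81, 100, 121, 144 — the squares 7², 8², 9², ….
Track B: 28, 43, 58, 73, 88 — arithmetic, step +15.
Position 14 → track B, term 7 = 118.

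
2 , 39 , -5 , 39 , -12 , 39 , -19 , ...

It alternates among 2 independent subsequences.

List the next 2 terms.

39, -26

Taking every 2nd term gives 2 separate tracks.
Track A: 2, -5, -12, -19 — arithmetic, step −7.
Track B: 39, 39, 39 — constant 39.
Position 8 falls in track B as its term 4, giving 39.
Position 9 falls in track A as its term 5, giving -26.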